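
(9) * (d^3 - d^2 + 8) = 9*d^3 - 9*d^2 + 72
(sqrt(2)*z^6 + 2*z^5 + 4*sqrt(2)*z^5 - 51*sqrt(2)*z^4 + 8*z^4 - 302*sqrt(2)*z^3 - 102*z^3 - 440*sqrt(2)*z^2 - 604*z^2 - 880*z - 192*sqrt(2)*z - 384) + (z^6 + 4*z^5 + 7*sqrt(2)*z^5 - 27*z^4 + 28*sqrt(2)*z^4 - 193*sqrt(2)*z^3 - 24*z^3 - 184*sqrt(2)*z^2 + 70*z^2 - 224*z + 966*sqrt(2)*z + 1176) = z^6 + sqrt(2)*z^6 + 6*z^5 + 11*sqrt(2)*z^5 - 23*sqrt(2)*z^4 - 19*z^4 - 495*sqrt(2)*z^3 - 126*z^3 - 624*sqrt(2)*z^2 - 534*z^2 - 1104*z + 774*sqrt(2)*z + 792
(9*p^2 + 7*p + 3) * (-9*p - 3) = -81*p^3 - 90*p^2 - 48*p - 9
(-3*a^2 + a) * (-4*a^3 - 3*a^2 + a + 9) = 12*a^5 + 5*a^4 - 6*a^3 - 26*a^2 + 9*a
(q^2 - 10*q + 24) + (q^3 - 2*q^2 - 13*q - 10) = q^3 - q^2 - 23*q + 14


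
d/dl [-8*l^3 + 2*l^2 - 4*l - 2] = -24*l^2 + 4*l - 4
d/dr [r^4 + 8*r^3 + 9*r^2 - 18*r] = 4*r^3 + 24*r^2 + 18*r - 18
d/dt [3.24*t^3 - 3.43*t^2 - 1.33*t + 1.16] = 9.72*t^2 - 6.86*t - 1.33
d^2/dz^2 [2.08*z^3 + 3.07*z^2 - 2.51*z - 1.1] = 12.48*z + 6.14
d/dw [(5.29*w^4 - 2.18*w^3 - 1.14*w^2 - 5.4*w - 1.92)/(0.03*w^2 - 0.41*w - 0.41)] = (0.3174*w^5 - 6.5721*w^4 - 6.888*w^3 + 3.3108*w^2 + 1.05*w + 1.4268)/(0.0009*w^4 - 0.0246*w^3 + 0.1435*w^2 + 0.3362*w + 0.1681)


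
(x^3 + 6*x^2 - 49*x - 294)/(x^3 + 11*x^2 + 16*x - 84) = (x - 7)/(x - 2)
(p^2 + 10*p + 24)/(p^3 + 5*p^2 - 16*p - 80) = (p + 6)/(p^2 + p - 20)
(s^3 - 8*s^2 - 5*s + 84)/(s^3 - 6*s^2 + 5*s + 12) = (s^2 - 4*s - 21)/(s^2 - 2*s - 3)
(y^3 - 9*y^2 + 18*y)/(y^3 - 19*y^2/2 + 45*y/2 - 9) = 2*y/(2*y - 1)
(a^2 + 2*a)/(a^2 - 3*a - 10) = a/(a - 5)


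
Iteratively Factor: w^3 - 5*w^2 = (w)*(w^2 - 5*w) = w^2*(w - 5)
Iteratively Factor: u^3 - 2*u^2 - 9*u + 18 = (u + 3)*(u^2 - 5*u + 6) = (u - 3)*(u + 3)*(u - 2)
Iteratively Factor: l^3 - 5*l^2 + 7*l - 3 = (l - 1)*(l^2 - 4*l + 3) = (l - 1)^2*(l - 3)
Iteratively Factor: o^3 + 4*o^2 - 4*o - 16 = (o + 4)*(o^2 - 4) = (o - 2)*(o + 4)*(o + 2)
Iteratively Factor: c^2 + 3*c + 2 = (c + 2)*(c + 1)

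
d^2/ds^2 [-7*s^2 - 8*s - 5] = -14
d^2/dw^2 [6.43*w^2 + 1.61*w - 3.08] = 12.8600000000000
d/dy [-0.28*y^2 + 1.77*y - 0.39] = 1.77 - 0.56*y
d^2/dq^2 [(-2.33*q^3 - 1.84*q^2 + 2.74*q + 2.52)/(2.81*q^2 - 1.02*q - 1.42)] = (7.105427357601e-15*q^4 + 9.28041600000006*q^3 + 55.088592*q^2 - 5.92732800000001*q + 9.99664)/(22.188041*q^6 - 24.162066*q^5 - 24.866814*q^4 + 23.358816*q^3 + 12.566148*q^2 - 6.170184*q - 2.863288)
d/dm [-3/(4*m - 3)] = 12/(4*m - 3)^2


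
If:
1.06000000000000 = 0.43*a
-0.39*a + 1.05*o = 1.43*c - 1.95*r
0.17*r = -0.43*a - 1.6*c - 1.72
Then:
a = 2.47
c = -0.10625*r - 1.7375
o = -2.00184523809524*r - 1.45069490586932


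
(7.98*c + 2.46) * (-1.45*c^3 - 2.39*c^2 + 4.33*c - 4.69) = -11.571*c^4 - 22.6392*c^3 + 28.674*c^2 - 26.7744*c - 11.5374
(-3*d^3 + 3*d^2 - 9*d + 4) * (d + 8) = -3*d^4 - 21*d^3 + 15*d^2 - 68*d + 32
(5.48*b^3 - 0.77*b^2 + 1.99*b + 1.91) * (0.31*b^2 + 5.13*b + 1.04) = 1.6988*b^5 + 27.8737*b^4 + 2.366*b^3 + 10.0*b^2 + 11.8679*b + 1.9864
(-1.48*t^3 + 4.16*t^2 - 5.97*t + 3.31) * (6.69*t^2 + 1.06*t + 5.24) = -9.9012*t^5 + 26.2616*t^4 - 43.2849*t^3 + 37.6141*t^2 - 27.7742*t + 17.3444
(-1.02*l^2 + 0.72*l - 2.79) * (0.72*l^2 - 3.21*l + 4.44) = -0.7344*l^4 + 3.7926*l^3 - 8.8488*l^2 + 12.1527*l - 12.3876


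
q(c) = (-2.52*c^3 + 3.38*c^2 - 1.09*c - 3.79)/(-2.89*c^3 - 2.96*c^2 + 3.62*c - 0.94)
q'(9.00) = 0.02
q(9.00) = 0.68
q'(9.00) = 0.02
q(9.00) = 0.68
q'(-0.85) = 2.67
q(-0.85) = -0.26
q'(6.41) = 0.03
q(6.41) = 0.62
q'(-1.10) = 3.88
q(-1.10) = -1.04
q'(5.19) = 0.04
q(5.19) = 0.58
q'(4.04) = 0.05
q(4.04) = 0.53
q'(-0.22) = 6.02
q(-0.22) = 1.82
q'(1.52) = -0.40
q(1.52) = 0.52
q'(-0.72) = 2.53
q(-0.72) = 0.08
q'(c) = (-7.56*c^2 + 6.76*c - 1.09)/(-2.89*c^3 - 2.96*c^2 + 3.62*c - 0.94) + (8.67*c^2 + 5.92*c - 3.62)*(-2.52*c^3 + 3.38*c^2 - 1.09*c - 3.79)/(-2.89*c^3 - 2.96*c^2 + 3.62*c - 0.94)^2 = (17.2274*c^4 - 24.545*c^3 - 16.7437*c^2 - 28.7912*c + 14.7444)/(8.3521*c^6 + 17.1088*c^5 - 12.162*c^4 - 15.9972*c^3 + 18.6692*c^2 - 6.8056*c + 0.8836)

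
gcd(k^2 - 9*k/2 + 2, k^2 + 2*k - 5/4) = k - 1/2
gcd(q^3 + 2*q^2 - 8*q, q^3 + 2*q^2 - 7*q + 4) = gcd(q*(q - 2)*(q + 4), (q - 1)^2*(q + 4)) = q + 4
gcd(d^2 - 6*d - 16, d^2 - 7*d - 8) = d - 8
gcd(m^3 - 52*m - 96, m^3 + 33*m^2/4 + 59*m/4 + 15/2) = m + 6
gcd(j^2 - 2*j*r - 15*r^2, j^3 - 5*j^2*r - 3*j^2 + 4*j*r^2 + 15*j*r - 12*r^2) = 1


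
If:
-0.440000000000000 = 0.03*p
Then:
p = -14.67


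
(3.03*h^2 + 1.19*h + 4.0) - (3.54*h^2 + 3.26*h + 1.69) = -0.51*h^2 - 2.07*h + 2.31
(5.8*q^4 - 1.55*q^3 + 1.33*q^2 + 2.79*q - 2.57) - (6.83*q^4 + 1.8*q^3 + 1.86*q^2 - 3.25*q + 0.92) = -1.03*q^4 - 3.35*q^3 - 0.53*q^2 + 6.04*q - 3.49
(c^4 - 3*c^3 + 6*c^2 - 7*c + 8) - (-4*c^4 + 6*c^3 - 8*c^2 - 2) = 5*c^4 - 9*c^3 + 14*c^2 - 7*c + 10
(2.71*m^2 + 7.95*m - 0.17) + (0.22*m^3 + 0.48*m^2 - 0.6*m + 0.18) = 0.22*m^3 + 3.19*m^2 + 7.35*m + 0.00999999999999998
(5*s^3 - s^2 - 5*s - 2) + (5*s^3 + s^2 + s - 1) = 10*s^3 - 4*s - 3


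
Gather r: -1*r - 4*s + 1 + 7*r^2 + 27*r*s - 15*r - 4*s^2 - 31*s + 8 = 7*r^2 + r*(27*s - 16) - 4*s^2 - 35*s + 9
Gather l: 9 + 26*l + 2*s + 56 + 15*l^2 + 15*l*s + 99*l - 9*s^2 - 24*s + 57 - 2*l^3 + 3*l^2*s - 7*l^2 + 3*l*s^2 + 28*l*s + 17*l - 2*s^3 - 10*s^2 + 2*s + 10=-2*l^3 + l^2*(3*s + 8) + l*(3*s^2 + 43*s + 142) - 2*s^3 - 19*s^2 - 20*s + 132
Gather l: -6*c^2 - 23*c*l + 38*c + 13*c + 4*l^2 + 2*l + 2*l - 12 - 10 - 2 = -6*c^2 + 51*c + 4*l^2 + l*(4 - 23*c) - 24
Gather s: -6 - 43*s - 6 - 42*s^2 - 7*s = -42*s^2 - 50*s - 12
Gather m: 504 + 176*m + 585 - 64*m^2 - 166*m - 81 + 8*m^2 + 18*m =-56*m^2 + 28*m + 1008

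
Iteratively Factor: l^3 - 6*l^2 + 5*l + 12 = (l + 1)*(l^2 - 7*l + 12) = (l - 4)*(l + 1)*(l - 3)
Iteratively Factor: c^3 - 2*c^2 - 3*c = (c)*(c^2 - 2*c - 3) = c*(c + 1)*(c - 3)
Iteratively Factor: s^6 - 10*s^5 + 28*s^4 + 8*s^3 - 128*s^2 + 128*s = (s + 2)*(s^5 - 12*s^4 + 52*s^3 - 96*s^2 + 64*s) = (s - 2)*(s + 2)*(s^4 - 10*s^3 + 32*s^2 - 32*s) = (s - 4)*(s - 2)*(s + 2)*(s^3 - 6*s^2 + 8*s) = s*(s - 4)*(s - 2)*(s + 2)*(s^2 - 6*s + 8) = s*(s - 4)*(s - 2)^2*(s + 2)*(s - 4)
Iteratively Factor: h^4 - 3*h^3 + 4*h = (h)*(h^3 - 3*h^2 + 4) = h*(h - 2)*(h^2 - h - 2) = h*(h - 2)^2*(h + 1)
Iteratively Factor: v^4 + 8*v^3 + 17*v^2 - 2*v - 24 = (v + 2)*(v^3 + 6*v^2 + 5*v - 12) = (v - 1)*(v + 2)*(v^2 + 7*v + 12) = (v - 1)*(v + 2)*(v + 3)*(v + 4)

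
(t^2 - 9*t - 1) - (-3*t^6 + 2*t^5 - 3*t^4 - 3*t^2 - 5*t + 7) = 3*t^6 - 2*t^5 + 3*t^4 + 4*t^2 - 4*t - 8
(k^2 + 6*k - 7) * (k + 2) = k^3 + 8*k^2 + 5*k - 14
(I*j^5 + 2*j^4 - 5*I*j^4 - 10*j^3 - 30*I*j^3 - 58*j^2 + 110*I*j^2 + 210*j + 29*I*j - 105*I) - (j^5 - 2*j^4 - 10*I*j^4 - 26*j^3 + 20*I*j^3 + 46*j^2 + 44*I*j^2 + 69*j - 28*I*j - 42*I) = -j^5 + I*j^5 + 4*j^4 + 5*I*j^4 + 16*j^3 - 50*I*j^3 - 104*j^2 + 66*I*j^2 + 141*j + 57*I*j - 63*I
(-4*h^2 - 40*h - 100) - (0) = -4*h^2 - 40*h - 100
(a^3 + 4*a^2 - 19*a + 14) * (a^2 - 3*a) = a^5 + a^4 - 31*a^3 + 71*a^2 - 42*a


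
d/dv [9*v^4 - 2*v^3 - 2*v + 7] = 36*v^3 - 6*v^2 - 2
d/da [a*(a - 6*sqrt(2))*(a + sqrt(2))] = 3*a^2 - 10*sqrt(2)*a - 12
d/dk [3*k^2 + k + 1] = 6*k + 1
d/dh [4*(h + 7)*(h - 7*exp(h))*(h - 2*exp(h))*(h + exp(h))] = -32*h^3*exp(h) + 16*h^3 + 40*h^2*exp(2*h) - 320*h^2*exp(h) + 84*h^2 + 168*h*exp(3*h) + 320*h*exp(2*h) - 448*h*exp(h) + 1232*exp(3*h) + 140*exp(2*h)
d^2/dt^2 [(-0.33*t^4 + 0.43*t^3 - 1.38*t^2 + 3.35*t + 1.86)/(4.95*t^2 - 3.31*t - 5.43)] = (-16.17165*t^6 + 32.44131*t^5 + 31.526352*t^4 + 56.584262*t^3 - 19.4951699999999*t^2 + 433.477872*t - 61.054722)/(121.287375*t^6 - 243.309825*t^5 - 236.44764*t^4 + 497.542319*t^3 + 259.375896*t^2 - 292.785057*t - 160.103007)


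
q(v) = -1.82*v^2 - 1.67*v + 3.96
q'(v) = -3.64*v - 1.67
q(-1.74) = 1.36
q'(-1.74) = 4.66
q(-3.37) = -11.08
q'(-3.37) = 10.60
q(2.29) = -9.41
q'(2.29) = -10.01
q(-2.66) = -4.48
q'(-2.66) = 8.01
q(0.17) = 3.62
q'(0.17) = -2.29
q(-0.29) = 4.29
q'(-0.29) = -0.61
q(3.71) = -27.29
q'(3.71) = -15.17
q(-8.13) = -102.76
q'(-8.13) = 27.92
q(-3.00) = -7.41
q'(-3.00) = 9.25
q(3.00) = -17.43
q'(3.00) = -12.59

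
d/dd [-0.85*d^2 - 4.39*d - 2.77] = -1.7*d - 4.39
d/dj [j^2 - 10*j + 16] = 2*j - 10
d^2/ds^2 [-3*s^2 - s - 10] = -6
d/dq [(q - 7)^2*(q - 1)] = 3*(q - 7)*(q - 3)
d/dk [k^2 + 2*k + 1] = 2*k + 2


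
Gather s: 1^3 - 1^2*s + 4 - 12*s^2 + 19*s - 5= -12*s^2 + 18*s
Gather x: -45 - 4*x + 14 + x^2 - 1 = x^2 - 4*x - 32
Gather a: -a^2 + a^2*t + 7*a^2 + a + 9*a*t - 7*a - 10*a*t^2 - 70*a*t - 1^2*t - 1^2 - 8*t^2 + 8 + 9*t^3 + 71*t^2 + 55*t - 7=a^2*(t + 6) + a*(-10*t^2 - 61*t - 6) + 9*t^3 + 63*t^2 + 54*t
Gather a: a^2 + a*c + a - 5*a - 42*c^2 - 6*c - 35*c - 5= a^2 + a*(c - 4) - 42*c^2 - 41*c - 5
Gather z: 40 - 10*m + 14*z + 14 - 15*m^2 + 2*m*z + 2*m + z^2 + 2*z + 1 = -15*m^2 - 8*m + z^2 + z*(2*m + 16) + 55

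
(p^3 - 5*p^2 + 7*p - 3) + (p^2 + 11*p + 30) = p^3 - 4*p^2 + 18*p + 27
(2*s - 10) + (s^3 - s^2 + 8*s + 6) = s^3 - s^2 + 10*s - 4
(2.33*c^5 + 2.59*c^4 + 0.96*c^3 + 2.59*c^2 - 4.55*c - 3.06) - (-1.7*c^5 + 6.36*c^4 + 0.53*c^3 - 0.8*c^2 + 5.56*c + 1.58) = 4.03*c^5 - 3.77*c^4 + 0.43*c^3 + 3.39*c^2 - 10.11*c - 4.64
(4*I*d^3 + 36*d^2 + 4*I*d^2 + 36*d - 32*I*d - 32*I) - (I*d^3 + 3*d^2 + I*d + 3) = 3*I*d^3 + 33*d^2 + 4*I*d^2 + 36*d - 33*I*d - 3 - 32*I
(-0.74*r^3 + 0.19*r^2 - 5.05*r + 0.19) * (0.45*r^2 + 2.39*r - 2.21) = -0.333*r^5 - 1.6831*r^4 - 0.183*r^3 - 12.4039*r^2 + 11.6146*r - 0.4199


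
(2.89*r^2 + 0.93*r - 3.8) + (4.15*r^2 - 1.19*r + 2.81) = 7.04*r^2 - 0.26*r - 0.99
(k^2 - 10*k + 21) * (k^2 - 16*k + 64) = k^4 - 26*k^3 + 245*k^2 - 976*k + 1344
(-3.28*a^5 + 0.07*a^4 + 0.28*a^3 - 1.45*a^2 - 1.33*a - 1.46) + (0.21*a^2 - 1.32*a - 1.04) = -3.28*a^5 + 0.07*a^4 + 0.28*a^3 - 1.24*a^2 - 2.65*a - 2.5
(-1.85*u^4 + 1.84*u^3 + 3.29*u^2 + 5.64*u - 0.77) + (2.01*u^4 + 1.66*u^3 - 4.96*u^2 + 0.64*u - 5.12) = 0.16*u^4 + 3.5*u^3 - 1.67*u^2 + 6.28*u - 5.89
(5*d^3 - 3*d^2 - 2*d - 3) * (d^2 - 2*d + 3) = 5*d^5 - 13*d^4 + 19*d^3 - 8*d^2 - 9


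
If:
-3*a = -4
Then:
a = 4/3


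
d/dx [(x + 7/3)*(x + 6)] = 2*x + 25/3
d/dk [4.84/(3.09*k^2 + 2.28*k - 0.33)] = (-29.9112*k - 11.0352)/(3.09*k^2 + 2.28*k - 0.33)^2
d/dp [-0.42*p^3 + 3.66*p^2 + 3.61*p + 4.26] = -1.26*p^2 + 7.32*p + 3.61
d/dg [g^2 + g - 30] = 2*g + 1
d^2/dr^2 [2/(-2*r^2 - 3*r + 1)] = 4*(4*r^2 + 6*r - (4*r + 3)^2 - 2)/(2*r^2 + 3*r - 1)^3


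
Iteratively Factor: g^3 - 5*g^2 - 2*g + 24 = (g + 2)*(g^2 - 7*g + 12) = (g - 4)*(g + 2)*(g - 3)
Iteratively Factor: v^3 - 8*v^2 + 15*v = (v)*(v^2 - 8*v + 15) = v*(v - 3)*(v - 5)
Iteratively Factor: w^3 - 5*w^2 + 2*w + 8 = (w + 1)*(w^2 - 6*w + 8) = (w - 2)*(w + 1)*(w - 4)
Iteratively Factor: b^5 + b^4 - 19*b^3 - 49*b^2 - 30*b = (b + 1)*(b^4 - 19*b^2 - 30*b) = b*(b + 1)*(b^3 - 19*b - 30) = b*(b + 1)*(b + 2)*(b^2 - 2*b - 15) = b*(b + 1)*(b + 2)*(b + 3)*(b - 5)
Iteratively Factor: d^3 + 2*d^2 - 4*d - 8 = (d - 2)*(d^2 + 4*d + 4) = (d - 2)*(d + 2)*(d + 2)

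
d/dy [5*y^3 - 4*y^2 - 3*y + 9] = 15*y^2 - 8*y - 3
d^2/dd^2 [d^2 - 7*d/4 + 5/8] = 2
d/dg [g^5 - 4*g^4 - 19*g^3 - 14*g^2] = g*(5*g^3 - 16*g^2 - 57*g - 28)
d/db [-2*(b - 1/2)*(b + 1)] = -4*b - 1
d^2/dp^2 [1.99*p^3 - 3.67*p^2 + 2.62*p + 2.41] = 11.94*p - 7.34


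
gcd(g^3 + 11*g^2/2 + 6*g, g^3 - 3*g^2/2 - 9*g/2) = g^2 + 3*g/2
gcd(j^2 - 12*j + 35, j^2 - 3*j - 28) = j - 7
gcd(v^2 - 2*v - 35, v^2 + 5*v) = v + 5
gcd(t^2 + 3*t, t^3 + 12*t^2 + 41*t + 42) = t + 3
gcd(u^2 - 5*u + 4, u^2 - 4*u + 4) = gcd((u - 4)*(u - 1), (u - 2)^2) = 1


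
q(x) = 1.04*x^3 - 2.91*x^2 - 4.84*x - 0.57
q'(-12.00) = 514.28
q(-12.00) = -2158.65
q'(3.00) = 5.78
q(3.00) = -13.20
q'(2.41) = -0.74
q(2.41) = -14.58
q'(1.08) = -7.49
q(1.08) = -7.88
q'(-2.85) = 37.09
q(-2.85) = -34.49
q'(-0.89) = 2.81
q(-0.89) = 0.70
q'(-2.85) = 37.09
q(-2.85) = -34.49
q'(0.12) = -5.49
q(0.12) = -1.19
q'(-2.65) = 32.49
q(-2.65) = -27.53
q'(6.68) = 95.50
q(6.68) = 147.25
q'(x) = 3.12*x^2 - 5.82*x - 4.84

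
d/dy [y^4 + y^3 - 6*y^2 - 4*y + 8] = 4*y^3 + 3*y^2 - 12*y - 4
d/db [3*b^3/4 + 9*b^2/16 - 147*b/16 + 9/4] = 9*b^2/4 + 9*b/8 - 147/16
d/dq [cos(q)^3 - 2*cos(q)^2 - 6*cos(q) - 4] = (-3*cos(q)^2 + 4*cos(q) + 6)*sin(q)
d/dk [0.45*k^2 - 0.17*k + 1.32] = 0.9*k - 0.17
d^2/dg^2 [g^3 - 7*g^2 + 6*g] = 6*g - 14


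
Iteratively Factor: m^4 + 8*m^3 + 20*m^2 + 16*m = (m)*(m^3 + 8*m^2 + 20*m + 16) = m*(m + 4)*(m^2 + 4*m + 4) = m*(m + 2)*(m + 4)*(m + 2)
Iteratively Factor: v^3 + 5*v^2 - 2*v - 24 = (v + 4)*(v^2 + v - 6) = (v - 2)*(v + 4)*(v + 3)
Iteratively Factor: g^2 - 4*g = (g - 4)*(g)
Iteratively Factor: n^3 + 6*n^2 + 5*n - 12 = (n - 1)*(n^2 + 7*n + 12) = (n - 1)*(n + 4)*(n + 3)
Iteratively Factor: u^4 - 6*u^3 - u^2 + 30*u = (u - 5)*(u^3 - u^2 - 6*u) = u*(u - 5)*(u^2 - u - 6) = u*(u - 5)*(u - 3)*(u + 2)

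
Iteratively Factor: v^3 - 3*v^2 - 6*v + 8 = (v + 2)*(v^2 - 5*v + 4) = (v - 4)*(v + 2)*(v - 1)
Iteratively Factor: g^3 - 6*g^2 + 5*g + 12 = (g - 3)*(g^2 - 3*g - 4) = (g - 3)*(g + 1)*(g - 4)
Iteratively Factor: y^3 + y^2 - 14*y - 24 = (y - 4)*(y^2 + 5*y + 6) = (y - 4)*(y + 2)*(y + 3)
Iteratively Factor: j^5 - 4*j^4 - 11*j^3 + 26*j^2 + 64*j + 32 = (j + 1)*(j^4 - 5*j^3 - 6*j^2 + 32*j + 32) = (j - 4)*(j + 1)*(j^3 - j^2 - 10*j - 8) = (j - 4)^2*(j + 1)*(j^2 + 3*j + 2) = (j - 4)^2*(j + 1)^2*(j + 2)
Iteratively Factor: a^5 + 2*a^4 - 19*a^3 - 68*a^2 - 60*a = (a + 2)*(a^4 - 19*a^2 - 30*a) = a*(a + 2)*(a^3 - 19*a - 30) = a*(a - 5)*(a + 2)*(a^2 + 5*a + 6) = a*(a - 5)*(a + 2)^2*(a + 3)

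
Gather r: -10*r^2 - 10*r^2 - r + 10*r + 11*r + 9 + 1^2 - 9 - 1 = -20*r^2 + 20*r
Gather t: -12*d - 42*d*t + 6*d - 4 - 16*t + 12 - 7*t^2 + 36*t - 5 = -6*d - 7*t^2 + t*(20 - 42*d) + 3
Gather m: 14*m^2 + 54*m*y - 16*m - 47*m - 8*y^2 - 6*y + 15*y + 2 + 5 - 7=14*m^2 + m*(54*y - 63) - 8*y^2 + 9*y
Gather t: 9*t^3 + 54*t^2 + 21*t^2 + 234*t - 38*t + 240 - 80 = 9*t^3 + 75*t^2 + 196*t + 160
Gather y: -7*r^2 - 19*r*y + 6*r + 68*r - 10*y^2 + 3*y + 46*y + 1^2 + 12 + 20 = -7*r^2 + 74*r - 10*y^2 + y*(49 - 19*r) + 33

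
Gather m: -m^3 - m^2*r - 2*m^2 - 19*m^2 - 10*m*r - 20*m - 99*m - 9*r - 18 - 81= -m^3 + m^2*(-r - 21) + m*(-10*r - 119) - 9*r - 99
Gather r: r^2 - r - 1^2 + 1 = r^2 - r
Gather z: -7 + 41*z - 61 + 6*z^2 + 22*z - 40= 6*z^2 + 63*z - 108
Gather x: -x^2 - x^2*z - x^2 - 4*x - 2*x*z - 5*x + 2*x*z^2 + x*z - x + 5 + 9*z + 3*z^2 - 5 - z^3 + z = x^2*(-z - 2) + x*(2*z^2 - z - 10) - z^3 + 3*z^2 + 10*z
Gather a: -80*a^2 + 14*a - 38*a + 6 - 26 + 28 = -80*a^2 - 24*a + 8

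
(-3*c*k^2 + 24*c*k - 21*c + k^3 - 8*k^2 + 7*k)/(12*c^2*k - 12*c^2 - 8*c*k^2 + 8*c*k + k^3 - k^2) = (-3*c*k + 21*c + k^2 - 7*k)/(12*c^2 - 8*c*k + k^2)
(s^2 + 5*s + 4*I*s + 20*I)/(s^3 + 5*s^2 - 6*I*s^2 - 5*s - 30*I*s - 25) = (s + 4*I)/(s^2 - 6*I*s - 5)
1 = 1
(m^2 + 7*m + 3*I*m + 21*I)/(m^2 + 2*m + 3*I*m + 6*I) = (m + 7)/(m + 2)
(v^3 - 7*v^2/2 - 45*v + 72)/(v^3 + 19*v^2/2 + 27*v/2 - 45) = (v - 8)/(v + 5)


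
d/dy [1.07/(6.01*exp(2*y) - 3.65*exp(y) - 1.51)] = (3.9055 - 12.8614*exp(y))*exp(y)/(-6.01*exp(2*y) + 3.65*exp(y) + 1.51)^2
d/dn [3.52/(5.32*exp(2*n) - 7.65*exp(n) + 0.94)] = (26.928 - 37.4528*exp(n))*exp(n)/(5.32*exp(2*n) - 7.65*exp(n) + 0.94)^2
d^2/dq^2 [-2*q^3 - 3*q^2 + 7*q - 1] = -12*q - 6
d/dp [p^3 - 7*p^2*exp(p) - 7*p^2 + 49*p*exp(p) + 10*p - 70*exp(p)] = -7*p^2*exp(p) + 3*p^2 + 35*p*exp(p) - 14*p - 21*exp(p) + 10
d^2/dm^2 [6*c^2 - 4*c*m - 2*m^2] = -4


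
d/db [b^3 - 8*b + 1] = 3*b^2 - 8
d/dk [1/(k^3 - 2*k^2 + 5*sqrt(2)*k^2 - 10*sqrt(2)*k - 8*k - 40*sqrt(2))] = (-3*k^2 - 10*sqrt(2)*k + 4*k + 8 + 10*sqrt(2))/(-k^3 - 5*sqrt(2)*k^2 + 2*k^2 + 8*k + 10*sqrt(2)*k + 40*sqrt(2))^2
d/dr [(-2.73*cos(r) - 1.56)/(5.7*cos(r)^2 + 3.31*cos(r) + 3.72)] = (-15.561*cos(r)^2 - 17.784*cos(r) + 4.992)*sin(r)/(32.49*cos(r)^4 + 37.734*cos(r)^3 + 53.3641*cos(r)^2 + 24.6264*cos(r) + 13.8384)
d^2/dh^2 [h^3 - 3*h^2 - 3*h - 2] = 6*h - 6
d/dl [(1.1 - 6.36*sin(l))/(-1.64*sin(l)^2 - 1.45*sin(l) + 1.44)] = (-10.4304*sin(l)^2 + 3.608*sin(l) - 7.5634)*cos(l)/(2.6896*sin(l)^4 + 4.756*sin(l)^3 - 2.6207*sin(l)^2 - 4.176*sin(l) + 2.0736)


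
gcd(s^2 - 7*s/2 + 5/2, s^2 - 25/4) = s - 5/2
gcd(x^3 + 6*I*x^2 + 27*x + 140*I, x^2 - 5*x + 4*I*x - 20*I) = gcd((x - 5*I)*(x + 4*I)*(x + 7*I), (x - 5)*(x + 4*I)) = x + 4*I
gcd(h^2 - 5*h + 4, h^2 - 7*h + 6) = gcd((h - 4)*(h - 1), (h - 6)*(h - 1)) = h - 1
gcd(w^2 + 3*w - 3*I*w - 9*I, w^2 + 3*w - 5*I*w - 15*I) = w + 3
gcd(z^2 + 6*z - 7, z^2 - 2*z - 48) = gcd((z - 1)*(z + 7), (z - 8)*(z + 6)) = 1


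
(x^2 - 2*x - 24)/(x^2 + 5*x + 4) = (x - 6)/(x + 1)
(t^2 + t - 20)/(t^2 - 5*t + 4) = (t + 5)/(t - 1)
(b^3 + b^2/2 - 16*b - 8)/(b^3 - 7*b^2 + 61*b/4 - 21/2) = 2*(2*b^3 + b^2 - 32*b - 16)/(4*b^3 - 28*b^2 + 61*b - 42)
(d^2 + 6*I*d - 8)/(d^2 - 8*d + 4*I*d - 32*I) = (d + 2*I)/(d - 8)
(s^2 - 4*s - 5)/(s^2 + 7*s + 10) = (s^2 - 4*s - 5)/(s^2 + 7*s + 10)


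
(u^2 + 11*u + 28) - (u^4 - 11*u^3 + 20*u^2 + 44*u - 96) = -u^4 + 11*u^3 - 19*u^2 - 33*u + 124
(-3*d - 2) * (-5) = 15*d + 10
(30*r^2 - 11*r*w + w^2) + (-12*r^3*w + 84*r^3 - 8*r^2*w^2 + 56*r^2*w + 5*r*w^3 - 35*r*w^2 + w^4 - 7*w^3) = -12*r^3*w + 84*r^3 - 8*r^2*w^2 + 56*r^2*w + 30*r^2 + 5*r*w^3 - 35*r*w^2 - 11*r*w + w^4 - 7*w^3 + w^2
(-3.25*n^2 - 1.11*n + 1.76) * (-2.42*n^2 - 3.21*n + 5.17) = 7.865*n^4 + 13.1187*n^3 - 17.4986*n^2 - 11.3883*n + 9.0992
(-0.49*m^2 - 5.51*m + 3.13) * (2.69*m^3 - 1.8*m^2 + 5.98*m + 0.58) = -1.3181*m^5 - 13.9399*m^4 + 15.4075*m^3 - 38.868*m^2 + 15.5216*m + 1.8154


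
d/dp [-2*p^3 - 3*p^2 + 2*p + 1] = -6*p^2 - 6*p + 2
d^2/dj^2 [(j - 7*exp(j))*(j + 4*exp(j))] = -3*j*exp(j) - 112*exp(2*j) - 6*exp(j) + 2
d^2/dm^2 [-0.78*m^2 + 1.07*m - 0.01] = -1.56000000000000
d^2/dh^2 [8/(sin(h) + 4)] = 8*(4*sin(h) + cos(h)^2 + 1)/(sin(h) + 4)^3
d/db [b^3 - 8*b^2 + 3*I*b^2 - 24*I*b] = 3*b^2 + b*(-16 + 6*I) - 24*I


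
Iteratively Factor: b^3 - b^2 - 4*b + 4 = (b + 2)*(b^2 - 3*b + 2) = (b - 2)*(b + 2)*(b - 1)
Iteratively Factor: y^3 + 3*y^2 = (y)*(y^2 + 3*y) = y*(y + 3)*(y)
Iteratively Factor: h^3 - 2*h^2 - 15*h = (h - 5)*(h^2 + 3*h) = (h - 5)*(h + 3)*(h)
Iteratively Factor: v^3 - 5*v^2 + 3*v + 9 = (v - 3)*(v^2 - 2*v - 3) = (v - 3)^2*(v + 1)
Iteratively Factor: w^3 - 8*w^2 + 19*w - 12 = (w - 1)*(w^2 - 7*w + 12) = (w - 3)*(w - 1)*(w - 4)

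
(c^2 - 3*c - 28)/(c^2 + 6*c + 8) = (c - 7)/(c + 2)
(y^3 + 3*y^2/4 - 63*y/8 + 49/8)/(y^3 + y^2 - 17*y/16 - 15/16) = 2*(8*y^2 + 14*y - 49)/(16*y^2 + 32*y + 15)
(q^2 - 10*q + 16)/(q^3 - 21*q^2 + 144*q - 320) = (q - 2)/(q^2 - 13*q + 40)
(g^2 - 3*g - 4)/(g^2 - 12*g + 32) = (g + 1)/(g - 8)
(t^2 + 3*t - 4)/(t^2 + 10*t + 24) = (t - 1)/(t + 6)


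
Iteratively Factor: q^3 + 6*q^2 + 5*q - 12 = (q + 4)*(q^2 + 2*q - 3) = (q - 1)*(q + 4)*(q + 3)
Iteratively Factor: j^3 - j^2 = (j)*(j^2 - j) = j^2*(j - 1)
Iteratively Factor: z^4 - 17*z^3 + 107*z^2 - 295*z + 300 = (z - 4)*(z^3 - 13*z^2 + 55*z - 75) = (z - 5)*(z - 4)*(z^2 - 8*z + 15) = (z - 5)*(z - 4)*(z - 3)*(z - 5)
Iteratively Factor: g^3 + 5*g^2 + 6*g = (g + 3)*(g^2 + 2*g) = g*(g + 3)*(g + 2)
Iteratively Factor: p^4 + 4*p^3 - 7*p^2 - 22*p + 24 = (p - 1)*(p^3 + 5*p^2 - 2*p - 24) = (p - 1)*(p + 4)*(p^2 + p - 6) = (p - 2)*(p - 1)*(p + 4)*(p + 3)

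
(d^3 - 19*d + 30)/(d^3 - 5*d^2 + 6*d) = (d + 5)/d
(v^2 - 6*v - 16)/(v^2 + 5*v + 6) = (v - 8)/(v + 3)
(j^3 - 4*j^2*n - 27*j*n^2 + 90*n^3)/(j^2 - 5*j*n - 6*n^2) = (j^2 + 2*j*n - 15*n^2)/(j + n)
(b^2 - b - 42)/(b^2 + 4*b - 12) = (b - 7)/(b - 2)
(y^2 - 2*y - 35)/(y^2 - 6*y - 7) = (y + 5)/(y + 1)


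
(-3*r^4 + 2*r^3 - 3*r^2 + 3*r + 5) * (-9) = 27*r^4 - 18*r^3 + 27*r^2 - 27*r - 45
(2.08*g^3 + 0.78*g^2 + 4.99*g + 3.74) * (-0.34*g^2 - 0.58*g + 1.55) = -0.7072*g^5 - 1.4716*g^4 + 1.075*g^3 - 2.9568*g^2 + 5.5653*g + 5.797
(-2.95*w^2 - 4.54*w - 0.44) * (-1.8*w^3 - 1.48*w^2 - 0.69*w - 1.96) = 5.31*w^5 + 12.538*w^4 + 9.5467*w^3 + 9.5658*w^2 + 9.202*w + 0.8624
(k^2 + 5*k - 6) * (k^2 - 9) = k^4 + 5*k^3 - 15*k^2 - 45*k + 54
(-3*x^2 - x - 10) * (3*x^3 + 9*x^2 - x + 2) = -9*x^5 - 30*x^4 - 36*x^3 - 95*x^2 + 8*x - 20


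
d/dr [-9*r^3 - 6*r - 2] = -27*r^2 - 6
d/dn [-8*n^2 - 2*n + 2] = -16*n - 2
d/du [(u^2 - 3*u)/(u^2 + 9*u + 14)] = 2*(6*u^2 + 14*u - 21)/(u^4 + 18*u^3 + 109*u^2 + 252*u + 196)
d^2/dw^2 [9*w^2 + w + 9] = 18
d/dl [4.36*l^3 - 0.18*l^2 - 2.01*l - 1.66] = 13.08*l^2 - 0.36*l - 2.01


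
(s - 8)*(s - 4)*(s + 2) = s^3 - 10*s^2 + 8*s + 64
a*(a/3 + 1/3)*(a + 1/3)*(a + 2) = a^4/3 + 10*a^3/9 + a^2 + 2*a/9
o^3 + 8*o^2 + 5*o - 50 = (o - 2)*(o + 5)^2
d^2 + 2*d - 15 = (d - 3)*(d + 5)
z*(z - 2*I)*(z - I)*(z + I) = z^4 - 2*I*z^3 + z^2 - 2*I*z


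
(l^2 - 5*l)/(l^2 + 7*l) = (l - 5)/(l + 7)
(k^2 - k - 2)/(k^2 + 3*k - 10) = (k + 1)/(k + 5)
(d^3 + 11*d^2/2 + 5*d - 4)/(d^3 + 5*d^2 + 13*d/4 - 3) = 2*(d + 2)/(2*d + 3)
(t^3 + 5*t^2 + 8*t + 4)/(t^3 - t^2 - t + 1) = (t^2 + 4*t + 4)/(t^2 - 2*t + 1)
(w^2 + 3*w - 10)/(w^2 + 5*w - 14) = (w + 5)/(w + 7)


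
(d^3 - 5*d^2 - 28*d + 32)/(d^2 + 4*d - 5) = (d^2 - 4*d - 32)/(d + 5)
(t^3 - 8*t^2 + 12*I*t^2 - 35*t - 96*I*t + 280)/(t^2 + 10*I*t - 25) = (t^2 + t*(-8 + 7*I) - 56*I)/(t + 5*I)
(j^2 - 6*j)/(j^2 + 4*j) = (j - 6)/(j + 4)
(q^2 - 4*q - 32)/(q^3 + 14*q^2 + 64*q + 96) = (q - 8)/(q^2 + 10*q + 24)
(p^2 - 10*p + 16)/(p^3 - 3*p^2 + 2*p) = (p - 8)/(p*(p - 1))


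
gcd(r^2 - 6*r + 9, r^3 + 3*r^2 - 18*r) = r - 3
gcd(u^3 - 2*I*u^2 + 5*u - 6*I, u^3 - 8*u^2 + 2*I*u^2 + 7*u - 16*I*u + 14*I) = u + 2*I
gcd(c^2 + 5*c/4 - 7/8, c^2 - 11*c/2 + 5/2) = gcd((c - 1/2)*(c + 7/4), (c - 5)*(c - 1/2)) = c - 1/2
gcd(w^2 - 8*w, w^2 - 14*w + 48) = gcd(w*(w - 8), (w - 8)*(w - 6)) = w - 8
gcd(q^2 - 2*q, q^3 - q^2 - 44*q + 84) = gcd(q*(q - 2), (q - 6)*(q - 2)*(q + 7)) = q - 2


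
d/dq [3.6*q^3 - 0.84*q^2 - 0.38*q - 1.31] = 10.8*q^2 - 1.68*q - 0.38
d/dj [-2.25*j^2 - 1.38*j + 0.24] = -4.5*j - 1.38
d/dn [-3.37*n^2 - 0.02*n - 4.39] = -6.74*n - 0.02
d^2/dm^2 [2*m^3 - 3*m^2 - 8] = 12*m - 6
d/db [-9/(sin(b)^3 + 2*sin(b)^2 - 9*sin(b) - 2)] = 9*(3*sin(b)^2 + 4*sin(b) - 9)*cos(b)/(sin(b)^3 + 2*sin(b)^2 - 9*sin(b) - 2)^2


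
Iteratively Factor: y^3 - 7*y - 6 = (y + 1)*(y^2 - y - 6) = (y + 1)*(y + 2)*(y - 3)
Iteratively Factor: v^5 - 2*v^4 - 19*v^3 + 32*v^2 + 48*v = (v - 3)*(v^4 + v^3 - 16*v^2 - 16*v) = v*(v - 3)*(v^3 + v^2 - 16*v - 16) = v*(v - 3)*(v + 4)*(v^2 - 3*v - 4) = v*(v - 3)*(v + 1)*(v + 4)*(v - 4)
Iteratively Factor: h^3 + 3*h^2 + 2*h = (h + 2)*(h^2 + h) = h*(h + 2)*(h + 1)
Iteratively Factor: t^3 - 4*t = (t)*(t^2 - 4) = t*(t - 2)*(t + 2)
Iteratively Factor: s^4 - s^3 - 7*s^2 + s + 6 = (s - 3)*(s^3 + 2*s^2 - s - 2) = (s - 3)*(s - 1)*(s^2 + 3*s + 2) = (s - 3)*(s - 1)*(s + 2)*(s + 1)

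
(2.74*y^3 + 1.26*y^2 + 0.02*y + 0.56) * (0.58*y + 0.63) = 1.5892*y^4 + 2.457*y^3 + 0.8054*y^2 + 0.3374*y + 0.3528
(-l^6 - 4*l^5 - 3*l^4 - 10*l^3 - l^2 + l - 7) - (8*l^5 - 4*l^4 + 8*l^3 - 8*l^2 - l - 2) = -l^6 - 12*l^5 + l^4 - 18*l^3 + 7*l^2 + 2*l - 5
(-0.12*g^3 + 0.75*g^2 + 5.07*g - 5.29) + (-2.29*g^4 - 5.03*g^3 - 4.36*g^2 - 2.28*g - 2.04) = -2.29*g^4 - 5.15*g^3 - 3.61*g^2 + 2.79*g - 7.33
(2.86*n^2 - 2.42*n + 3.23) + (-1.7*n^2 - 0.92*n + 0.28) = 1.16*n^2 - 3.34*n + 3.51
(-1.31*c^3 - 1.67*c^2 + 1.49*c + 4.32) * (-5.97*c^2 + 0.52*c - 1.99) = 7.8207*c^5 + 9.2887*c^4 - 7.1568*c^3 - 21.6923*c^2 - 0.7187*c - 8.5968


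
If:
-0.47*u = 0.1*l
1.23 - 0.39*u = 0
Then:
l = -14.82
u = 3.15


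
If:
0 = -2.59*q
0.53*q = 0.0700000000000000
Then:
No Solution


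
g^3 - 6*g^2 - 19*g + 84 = (g - 7)*(g - 3)*(g + 4)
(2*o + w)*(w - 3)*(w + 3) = 2*o*w^2 - 18*o + w^3 - 9*w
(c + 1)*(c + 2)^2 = c^3 + 5*c^2 + 8*c + 4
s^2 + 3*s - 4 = (s - 1)*(s + 4)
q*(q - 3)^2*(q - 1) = q^4 - 7*q^3 + 15*q^2 - 9*q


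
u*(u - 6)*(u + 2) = u^3 - 4*u^2 - 12*u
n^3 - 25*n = n*(n - 5)*(n + 5)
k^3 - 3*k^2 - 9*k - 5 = (k - 5)*(k + 1)^2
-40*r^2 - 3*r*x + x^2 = (-8*r + x)*(5*r + x)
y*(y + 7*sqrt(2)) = y^2 + 7*sqrt(2)*y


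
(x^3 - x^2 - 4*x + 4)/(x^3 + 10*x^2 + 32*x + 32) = (x^2 - 3*x + 2)/(x^2 + 8*x + 16)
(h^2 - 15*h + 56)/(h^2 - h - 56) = (h - 7)/(h + 7)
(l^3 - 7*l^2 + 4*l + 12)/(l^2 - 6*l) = l - 1 - 2/l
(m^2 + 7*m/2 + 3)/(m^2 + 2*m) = (m + 3/2)/m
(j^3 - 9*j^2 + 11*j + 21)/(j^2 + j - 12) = (j^2 - 6*j - 7)/(j + 4)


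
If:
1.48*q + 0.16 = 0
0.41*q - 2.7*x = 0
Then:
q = -0.11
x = -0.02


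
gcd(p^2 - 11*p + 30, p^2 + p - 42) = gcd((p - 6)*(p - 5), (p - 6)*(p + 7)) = p - 6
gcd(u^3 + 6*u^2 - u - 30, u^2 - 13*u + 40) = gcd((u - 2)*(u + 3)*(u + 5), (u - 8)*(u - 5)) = 1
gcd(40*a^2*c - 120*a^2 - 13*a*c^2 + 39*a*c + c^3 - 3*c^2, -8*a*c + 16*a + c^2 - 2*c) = 8*a - c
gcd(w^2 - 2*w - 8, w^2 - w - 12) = w - 4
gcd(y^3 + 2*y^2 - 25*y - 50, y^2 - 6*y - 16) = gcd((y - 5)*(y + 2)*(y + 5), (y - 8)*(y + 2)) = y + 2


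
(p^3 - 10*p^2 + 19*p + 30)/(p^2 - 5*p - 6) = p - 5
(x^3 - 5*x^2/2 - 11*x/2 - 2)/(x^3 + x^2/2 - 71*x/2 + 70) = (2*x^2 + 3*x + 1)/(2*x^2 + 9*x - 35)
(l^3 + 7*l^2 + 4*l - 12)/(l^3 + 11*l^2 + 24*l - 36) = (l + 2)/(l + 6)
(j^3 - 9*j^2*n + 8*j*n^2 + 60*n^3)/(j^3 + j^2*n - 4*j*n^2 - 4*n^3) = (j^2 - 11*j*n + 30*n^2)/(j^2 - j*n - 2*n^2)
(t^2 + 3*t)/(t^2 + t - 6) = t/(t - 2)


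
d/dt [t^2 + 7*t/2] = 2*t + 7/2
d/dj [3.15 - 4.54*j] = -4.54000000000000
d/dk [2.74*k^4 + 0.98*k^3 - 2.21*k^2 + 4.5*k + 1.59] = 10.96*k^3 + 2.94*k^2 - 4.42*k + 4.5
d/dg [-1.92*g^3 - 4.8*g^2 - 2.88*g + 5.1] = -5.76*g^2 - 9.6*g - 2.88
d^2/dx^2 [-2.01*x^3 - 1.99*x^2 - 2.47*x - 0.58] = -12.06*x - 3.98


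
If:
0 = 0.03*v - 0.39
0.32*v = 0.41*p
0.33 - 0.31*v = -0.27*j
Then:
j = 13.70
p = 10.15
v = 13.00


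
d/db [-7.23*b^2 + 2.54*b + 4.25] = 2.54 - 14.46*b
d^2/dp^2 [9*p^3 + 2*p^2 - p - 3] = 54*p + 4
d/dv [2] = 0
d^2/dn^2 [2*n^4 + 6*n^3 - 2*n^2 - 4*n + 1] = 24*n^2 + 36*n - 4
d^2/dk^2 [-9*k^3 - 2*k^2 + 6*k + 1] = -54*k - 4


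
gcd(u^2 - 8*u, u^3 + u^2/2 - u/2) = u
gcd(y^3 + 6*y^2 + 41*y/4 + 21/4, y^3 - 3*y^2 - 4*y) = y + 1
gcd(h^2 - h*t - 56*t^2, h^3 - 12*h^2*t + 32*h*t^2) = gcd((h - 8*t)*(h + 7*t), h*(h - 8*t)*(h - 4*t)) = -h + 8*t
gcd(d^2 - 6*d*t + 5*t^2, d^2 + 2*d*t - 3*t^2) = -d + t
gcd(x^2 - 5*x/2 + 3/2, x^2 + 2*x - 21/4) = x - 3/2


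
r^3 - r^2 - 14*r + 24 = (r - 3)*(r - 2)*(r + 4)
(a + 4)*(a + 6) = a^2 + 10*a + 24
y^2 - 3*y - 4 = (y - 4)*(y + 1)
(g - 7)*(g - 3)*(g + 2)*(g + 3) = g^4 - 5*g^3 - 23*g^2 + 45*g + 126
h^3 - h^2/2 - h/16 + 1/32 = (h - 1/2)*(h - 1/4)*(h + 1/4)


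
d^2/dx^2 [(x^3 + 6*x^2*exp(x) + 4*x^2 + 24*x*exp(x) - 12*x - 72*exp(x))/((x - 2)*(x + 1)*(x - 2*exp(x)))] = 2*(4*x^5*exp(x) + 8*x^4*exp(2*x) + 24*x^4*exp(x) + 48*x^3*exp(2*x) - 44*x^3*exp(x) + 5*x^3 + 56*x^2*exp(2*x) - 6*x^2*exp(x) - 260*x*exp(2*x) + 96*x*exp(x) + 120*exp(3*x) - 176*exp(2*x) + 48*exp(x))/(x^6 - 6*x^5*exp(x) + 3*x^5 + 12*x^4*exp(2*x) - 18*x^4*exp(x) + 3*x^4 - 8*x^3*exp(3*x) + 36*x^3*exp(2*x) - 18*x^3*exp(x) + x^3 - 24*x^2*exp(3*x) + 36*x^2*exp(2*x) - 6*x^2*exp(x) - 24*x*exp(3*x) + 12*x*exp(2*x) - 8*exp(3*x))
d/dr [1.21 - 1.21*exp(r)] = -1.21*exp(r)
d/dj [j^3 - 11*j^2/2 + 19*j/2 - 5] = 3*j^2 - 11*j + 19/2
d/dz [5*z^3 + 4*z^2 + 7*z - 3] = 15*z^2 + 8*z + 7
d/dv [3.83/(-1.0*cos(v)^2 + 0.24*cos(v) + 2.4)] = (0.9192 - 7.66*cos(v))*sin(v)/(-1.0*cos(v)^2 + 0.24*cos(v) + 2.4)^2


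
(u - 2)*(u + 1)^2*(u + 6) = u^4 + 6*u^3 - 3*u^2 - 20*u - 12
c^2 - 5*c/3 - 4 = (c - 3)*(c + 4/3)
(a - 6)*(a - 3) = a^2 - 9*a + 18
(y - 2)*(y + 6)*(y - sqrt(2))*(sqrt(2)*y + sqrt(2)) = sqrt(2)*y^4 - 2*y^3 + 5*sqrt(2)*y^3 - 8*sqrt(2)*y^2 - 10*y^2 - 12*sqrt(2)*y + 16*y + 24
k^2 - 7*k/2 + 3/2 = (k - 3)*(k - 1/2)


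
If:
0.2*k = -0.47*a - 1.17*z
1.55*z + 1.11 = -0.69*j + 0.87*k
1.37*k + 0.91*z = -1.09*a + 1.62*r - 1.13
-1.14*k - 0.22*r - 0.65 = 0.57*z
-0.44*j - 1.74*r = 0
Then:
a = 0.60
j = -2.05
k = -0.60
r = 0.52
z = -0.14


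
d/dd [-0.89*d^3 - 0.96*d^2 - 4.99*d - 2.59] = -2.67*d^2 - 1.92*d - 4.99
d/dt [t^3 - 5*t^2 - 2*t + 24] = 3*t^2 - 10*t - 2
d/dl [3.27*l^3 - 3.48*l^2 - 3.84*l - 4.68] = 9.81*l^2 - 6.96*l - 3.84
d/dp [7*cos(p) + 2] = -7*sin(p)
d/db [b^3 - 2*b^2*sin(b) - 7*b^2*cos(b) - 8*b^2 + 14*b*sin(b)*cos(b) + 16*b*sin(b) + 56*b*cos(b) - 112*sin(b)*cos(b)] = 7*b^2*sin(b) - 2*b^2*cos(b) + 3*b^2 - 60*b*sin(b) + 2*b*cos(b) + 14*b*cos(2*b) - 16*b + 16*sin(b) + 7*sin(2*b) + 56*cos(b) - 112*cos(2*b)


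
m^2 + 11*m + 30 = (m + 5)*(m + 6)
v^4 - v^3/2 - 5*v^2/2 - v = v*(v - 2)*(v + 1/2)*(v + 1)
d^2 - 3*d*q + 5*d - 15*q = (d + 5)*(d - 3*q)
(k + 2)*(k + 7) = k^2 + 9*k + 14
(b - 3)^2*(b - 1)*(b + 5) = b^4 - 2*b^3 - 20*b^2 + 66*b - 45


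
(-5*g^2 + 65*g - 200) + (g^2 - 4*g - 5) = -4*g^2 + 61*g - 205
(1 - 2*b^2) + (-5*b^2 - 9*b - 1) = -7*b^2 - 9*b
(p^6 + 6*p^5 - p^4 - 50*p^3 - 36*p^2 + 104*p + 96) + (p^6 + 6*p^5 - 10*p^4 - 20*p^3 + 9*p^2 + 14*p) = 2*p^6 + 12*p^5 - 11*p^4 - 70*p^3 - 27*p^2 + 118*p + 96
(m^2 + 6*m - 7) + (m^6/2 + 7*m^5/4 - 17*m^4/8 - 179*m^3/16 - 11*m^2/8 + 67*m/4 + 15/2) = m^6/2 + 7*m^5/4 - 17*m^4/8 - 179*m^3/16 - 3*m^2/8 + 91*m/4 + 1/2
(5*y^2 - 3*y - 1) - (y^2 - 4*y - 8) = 4*y^2 + y + 7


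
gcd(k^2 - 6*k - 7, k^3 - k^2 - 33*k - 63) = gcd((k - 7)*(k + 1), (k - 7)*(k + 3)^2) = k - 7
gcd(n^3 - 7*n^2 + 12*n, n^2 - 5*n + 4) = n - 4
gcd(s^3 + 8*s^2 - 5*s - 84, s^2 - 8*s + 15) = s - 3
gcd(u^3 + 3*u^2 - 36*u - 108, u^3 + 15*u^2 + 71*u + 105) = u + 3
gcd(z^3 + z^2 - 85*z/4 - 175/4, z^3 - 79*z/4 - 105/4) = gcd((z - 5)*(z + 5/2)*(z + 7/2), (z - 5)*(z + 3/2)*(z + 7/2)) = z^2 - 3*z/2 - 35/2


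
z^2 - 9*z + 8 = (z - 8)*(z - 1)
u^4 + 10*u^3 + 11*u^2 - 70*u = u*(u - 2)*(u + 5)*(u + 7)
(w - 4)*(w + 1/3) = w^2 - 11*w/3 - 4/3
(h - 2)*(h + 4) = h^2 + 2*h - 8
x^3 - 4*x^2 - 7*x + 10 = (x - 5)*(x - 1)*(x + 2)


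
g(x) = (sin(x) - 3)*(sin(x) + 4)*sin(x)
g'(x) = (sin(x) - 3)*(sin(x) + 4)*cos(x) + (sin(x) - 3)*sin(x)*cos(x) + (sin(x) + 4)*sin(x)*cos(x)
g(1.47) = -9.96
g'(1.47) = -0.71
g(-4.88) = -9.90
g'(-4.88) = -1.19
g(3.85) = 7.96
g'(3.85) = 9.14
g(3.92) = 8.57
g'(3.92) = 8.49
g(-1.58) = 12.00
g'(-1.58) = 0.10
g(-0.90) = 9.53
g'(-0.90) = -7.29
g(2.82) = -3.66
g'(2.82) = 10.50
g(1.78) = -9.85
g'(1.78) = 1.49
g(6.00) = 3.41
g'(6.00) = -11.83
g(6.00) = 3.41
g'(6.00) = -11.83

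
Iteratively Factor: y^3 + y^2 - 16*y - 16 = (y - 4)*(y^2 + 5*y + 4) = (y - 4)*(y + 4)*(y + 1)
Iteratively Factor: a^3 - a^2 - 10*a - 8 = (a - 4)*(a^2 + 3*a + 2) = (a - 4)*(a + 2)*(a + 1)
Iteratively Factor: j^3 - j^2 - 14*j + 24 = (j - 3)*(j^2 + 2*j - 8) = (j - 3)*(j - 2)*(j + 4)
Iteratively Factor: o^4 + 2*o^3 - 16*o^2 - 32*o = (o)*(o^3 + 2*o^2 - 16*o - 32) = o*(o + 2)*(o^2 - 16) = o*(o - 4)*(o + 2)*(o + 4)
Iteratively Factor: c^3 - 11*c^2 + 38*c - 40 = (c - 5)*(c^2 - 6*c + 8) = (c - 5)*(c - 2)*(c - 4)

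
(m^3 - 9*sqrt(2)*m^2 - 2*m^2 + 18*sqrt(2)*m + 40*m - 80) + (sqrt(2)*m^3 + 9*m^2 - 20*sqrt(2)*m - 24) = m^3 + sqrt(2)*m^3 - 9*sqrt(2)*m^2 + 7*m^2 - 2*sqrt(2)*m + 40*m - 104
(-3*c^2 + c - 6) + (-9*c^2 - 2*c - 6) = -12*c^2 - c - 12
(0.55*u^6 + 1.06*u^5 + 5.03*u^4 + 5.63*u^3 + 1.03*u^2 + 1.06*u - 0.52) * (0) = 0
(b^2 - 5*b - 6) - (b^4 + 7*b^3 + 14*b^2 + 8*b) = -b^4 - 7*b^3 - 13*b^2 - 13*b - 6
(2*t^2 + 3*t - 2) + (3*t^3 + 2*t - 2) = 3*t^3 + 2*t^2 + 5*t - 4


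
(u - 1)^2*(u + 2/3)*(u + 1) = u^4 - u^3/3 - 5*u^2/3 + u/3 + 2/3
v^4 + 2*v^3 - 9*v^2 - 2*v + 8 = (v - 2)*(v - 1)*(v + 1)*(v + 4)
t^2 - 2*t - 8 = (t - 4)*(t + 2)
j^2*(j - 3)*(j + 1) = j^4 - 2*j^3 - 3*j^2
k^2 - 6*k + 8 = (k - 4)*(k - 2)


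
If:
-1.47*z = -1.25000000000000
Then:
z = 0.85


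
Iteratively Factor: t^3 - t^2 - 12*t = (t + 3)*(t^2 - 4*t) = (t - 4)*(t + 3)*(t)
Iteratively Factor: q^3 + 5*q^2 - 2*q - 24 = (q + 4)*(q^2 + q - 6) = (q + 3)*(q + 4)*(q - 2)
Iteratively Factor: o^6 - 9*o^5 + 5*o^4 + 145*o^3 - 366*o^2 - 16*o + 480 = (o - 3)*(o^5 - 6*o^4 - 13*o^3 + 106*o^2 - 48*o - 160) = (o - 3)*(o + 1)*(o^4 - 7*o^3 - 6*o^2 + 112*o - 160) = (o - 5)*(o - 3)*(o + 1)*(o^3 - 2*o^2 - 16*o + 32) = (o - 5)*(o - 3)*(o - 2)*(o + 1)*(o^2 - 16) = (o - 5)*(o - 3)*(o - 2)*(o + 1)*(o + 4)*(o - 4)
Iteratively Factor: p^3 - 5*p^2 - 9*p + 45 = (p + 3)*(p^2 - 8*p + 15) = (p - 5)*(p + 3)*(p - 3)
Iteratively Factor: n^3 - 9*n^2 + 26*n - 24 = (n - 2)*(n^2 - 7*n + 12) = (n - 3)*(n - 2)*(n - 4)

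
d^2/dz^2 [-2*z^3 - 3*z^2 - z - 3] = -12*z - 6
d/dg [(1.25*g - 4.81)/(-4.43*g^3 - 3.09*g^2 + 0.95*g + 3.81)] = (11.075*g^3 - 60.0624*g^2 - 29.7258*g + 9.332)/(19.6249*g^6 + 27.3774*g^5 + 1.1311*g^4 - 39.6276*g^3 - 22.6433*g^2 + 7.239*g + 14.5161)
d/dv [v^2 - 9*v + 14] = 2*v - 9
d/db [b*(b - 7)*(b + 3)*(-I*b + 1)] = -4*I*b^3 + b^2*(3 + 12*I) - b*(8 - 42*I) - 21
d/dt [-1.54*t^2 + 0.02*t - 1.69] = 0.02 - 3.08*t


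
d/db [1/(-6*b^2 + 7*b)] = (12*b - 7)/(b^2*(6*b - 7)^2)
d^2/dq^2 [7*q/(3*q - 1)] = 42/(3*q - 1)^3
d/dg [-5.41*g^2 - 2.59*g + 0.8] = -10.82*g - 2.59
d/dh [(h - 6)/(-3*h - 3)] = -7/(3*(h + 1)^2)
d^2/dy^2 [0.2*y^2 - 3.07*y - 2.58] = 0.400000000000000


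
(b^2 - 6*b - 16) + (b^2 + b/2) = 2*b^2 - 11*b/2 - 16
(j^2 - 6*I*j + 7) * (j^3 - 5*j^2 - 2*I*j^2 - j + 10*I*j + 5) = j^5 - 5*j^4 - 8*I*j^4 - 6*j^3 + 40*I*j^3 + 30*j^2 - 8*I*j^2 - 7*j + 40*I*j + 35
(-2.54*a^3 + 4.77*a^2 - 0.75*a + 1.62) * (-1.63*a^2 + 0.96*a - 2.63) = 4.1402*a^5 - 10.2135*a^4 + 12.4819*a^3 - 15.9057*a^2 + 3.5277*a - 4.2606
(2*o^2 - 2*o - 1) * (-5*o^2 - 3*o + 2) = -10*o^4 + 4*o^3 + 15*o^2 - o - 2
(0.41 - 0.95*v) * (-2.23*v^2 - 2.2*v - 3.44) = 2.1185*v^3 + 1.1757*v^2 + 2.366*v - 1.4104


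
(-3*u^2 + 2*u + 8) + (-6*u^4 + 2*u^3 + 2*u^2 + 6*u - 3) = -6*u^4 + 2*u^3 - u^2 + 8*u + 5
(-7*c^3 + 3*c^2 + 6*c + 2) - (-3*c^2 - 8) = -7*c^3 + 6*c^2 + 6*c + 10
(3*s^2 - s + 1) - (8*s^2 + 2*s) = -5*s^2 - 3*s + 1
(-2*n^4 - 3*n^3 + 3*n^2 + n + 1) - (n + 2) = -2*n^4 - 3*n^3 + 3*n^2 - 1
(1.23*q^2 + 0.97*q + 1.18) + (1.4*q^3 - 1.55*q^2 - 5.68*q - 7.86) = 1.4*q^3 - 0.32*q^2 - 4.71*q - 6.68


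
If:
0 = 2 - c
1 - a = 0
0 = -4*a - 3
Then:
No Solution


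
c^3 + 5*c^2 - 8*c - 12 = (c - 2)*(c + 1)*(c + 6)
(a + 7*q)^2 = a^2 + 14*a*q + 49*q^2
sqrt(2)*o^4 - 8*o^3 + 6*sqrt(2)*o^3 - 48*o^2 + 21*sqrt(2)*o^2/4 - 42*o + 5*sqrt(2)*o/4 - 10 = (o + 1/2)*(o + 5)*(o - 4*sqrt(2))*(sqrt(2)*o + sqrt(2)/2)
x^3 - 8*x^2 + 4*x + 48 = (x - 6)*(x - 4)*(x + 2)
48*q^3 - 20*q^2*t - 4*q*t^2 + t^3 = (-6*q + t)*(-2*q + t)*(4*q + t)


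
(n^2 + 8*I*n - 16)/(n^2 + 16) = (n + 4*I)/(n - 4*I)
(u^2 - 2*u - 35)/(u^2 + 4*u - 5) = (u - 7)/(u - 1)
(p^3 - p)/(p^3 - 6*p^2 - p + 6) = p/(p - 6)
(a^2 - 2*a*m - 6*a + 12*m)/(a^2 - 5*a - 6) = (a - 2*m)/(a + 1)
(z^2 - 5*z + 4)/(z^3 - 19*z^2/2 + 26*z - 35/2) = 2*(z - 4)/(2*z^2 - 17*z + 35)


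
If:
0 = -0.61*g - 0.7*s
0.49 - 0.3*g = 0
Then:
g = 1.63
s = -1.42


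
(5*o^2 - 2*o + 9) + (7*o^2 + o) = 12*o^2 - o + 9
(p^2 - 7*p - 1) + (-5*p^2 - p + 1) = -4*p^2 - 8*p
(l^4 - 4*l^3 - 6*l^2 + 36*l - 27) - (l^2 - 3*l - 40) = l^4 - 4*l^3 - 7*l^2 + 39*l + 13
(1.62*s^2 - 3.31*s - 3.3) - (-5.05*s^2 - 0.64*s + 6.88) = 6.67*s^2 - 2.67*s - 10.18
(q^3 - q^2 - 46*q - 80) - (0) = q^3 - q^2 - 46*q - 80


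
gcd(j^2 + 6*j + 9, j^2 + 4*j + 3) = j + 3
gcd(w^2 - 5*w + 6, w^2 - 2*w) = w - 2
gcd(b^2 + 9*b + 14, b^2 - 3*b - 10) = b + 2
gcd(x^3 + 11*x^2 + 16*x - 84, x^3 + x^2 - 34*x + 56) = x^2 + 5*x - 14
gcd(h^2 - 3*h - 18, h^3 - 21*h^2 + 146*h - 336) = h - 6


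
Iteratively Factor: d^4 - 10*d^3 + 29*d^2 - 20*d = (d - 1)*(d^3 - 9*d^2 + 20*d) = (d - 5)*(d - 1)*(d^2 - 4*d) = (d - 5)*(d - 4)*(d - 1)*(d)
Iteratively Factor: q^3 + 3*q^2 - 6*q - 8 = (q + 1)*(q^2 + 2*q - 8) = (q + 1)*(q + 4)*(q - 2)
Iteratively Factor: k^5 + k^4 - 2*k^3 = (k)*(k^4 + k^3 - 2*k^2) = k*(k - 1)*(k^3 + 2*k^2) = k^2*(k - 1)*(k^2 + 2*k) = k^2*(k - 1)*(k + 2)*(k)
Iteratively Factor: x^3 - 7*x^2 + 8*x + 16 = (x + 1)*(x^2 - 8*x + 16) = (x - 4)*(x + 1)*(x - 4)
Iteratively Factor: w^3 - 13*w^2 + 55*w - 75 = (w - 5)*(w^2 - 8*w + 15) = (w - 5)^2*(w - 3)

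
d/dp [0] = 0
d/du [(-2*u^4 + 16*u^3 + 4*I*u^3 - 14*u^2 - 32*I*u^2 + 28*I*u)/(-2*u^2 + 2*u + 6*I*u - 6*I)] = (2*u^3 + u^2*(-7 - 11*I) + u*(-12 + 42*I) + 42)/(u^2 - 6*I*u - 9)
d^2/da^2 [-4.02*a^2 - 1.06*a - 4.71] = -8.04000000000000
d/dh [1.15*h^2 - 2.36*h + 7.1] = 2.3*h - 2.36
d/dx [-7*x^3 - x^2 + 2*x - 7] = -21*x^2 - 2*x + 2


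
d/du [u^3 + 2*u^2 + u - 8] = 3*u^2 + 4*u + 1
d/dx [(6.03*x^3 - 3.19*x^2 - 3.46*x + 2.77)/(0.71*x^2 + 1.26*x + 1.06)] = (4.2813*x^4 + 15.1956*x^3 + 17.6126*x^2 - 10.6962*x - 7.1578)/(0.5041*x^4 + 1.7892*x^3 + 3.0928*x^2 + 2.6712*x + 1.1236)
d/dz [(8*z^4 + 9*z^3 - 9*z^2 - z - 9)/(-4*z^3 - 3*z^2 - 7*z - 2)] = (-32*z^6 - 48*z^5 - 231*z^4 - 198*z^3 - 102*z^2 - 18*z - 61)/(16*z^6 + 24*z^5 + 65*z^4 + 58*z^3 + 61*z^2 + 28*z + 4)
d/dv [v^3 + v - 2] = 3*v^2 + 1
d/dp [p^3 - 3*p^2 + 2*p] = 3*p^2 - 6*p + 2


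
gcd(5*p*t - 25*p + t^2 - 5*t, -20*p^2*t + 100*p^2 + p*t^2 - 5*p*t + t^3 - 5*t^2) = 5*p*t - 25*p + t^2 - 5*t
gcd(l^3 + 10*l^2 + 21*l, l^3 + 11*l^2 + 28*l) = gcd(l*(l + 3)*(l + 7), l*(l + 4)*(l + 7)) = l^2 + 7*l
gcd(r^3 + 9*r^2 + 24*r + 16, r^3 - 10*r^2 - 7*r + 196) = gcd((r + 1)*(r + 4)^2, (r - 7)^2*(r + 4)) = r + 4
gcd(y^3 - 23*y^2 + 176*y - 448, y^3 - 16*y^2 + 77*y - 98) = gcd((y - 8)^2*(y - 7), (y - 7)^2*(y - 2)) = y - 7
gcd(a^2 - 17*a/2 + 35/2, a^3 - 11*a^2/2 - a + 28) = a - 7/2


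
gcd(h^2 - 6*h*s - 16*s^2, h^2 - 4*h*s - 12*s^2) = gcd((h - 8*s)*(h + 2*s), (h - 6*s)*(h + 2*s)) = h + 2*s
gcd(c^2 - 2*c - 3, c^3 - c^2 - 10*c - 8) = c + 1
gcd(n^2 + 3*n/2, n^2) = n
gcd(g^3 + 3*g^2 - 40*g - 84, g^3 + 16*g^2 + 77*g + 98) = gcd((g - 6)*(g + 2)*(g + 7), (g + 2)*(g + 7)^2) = g^2 + 9*g + 14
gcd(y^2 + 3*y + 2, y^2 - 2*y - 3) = y + 1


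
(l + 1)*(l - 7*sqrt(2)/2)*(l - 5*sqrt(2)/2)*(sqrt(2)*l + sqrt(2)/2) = sqrt(2)*l^4 - 12*l^3 + 3*sqrt(2)*l^3/2 - 18*l^2 + 18*sqrt(2)*l^2 - 6*l + 105*sqrt(2)*l/4 + 35*sqrt(2)/4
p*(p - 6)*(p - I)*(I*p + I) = I*p^4 + p^3 - 5*I*p^3 - 5*p^2 - 6*I*p^2 - 6*p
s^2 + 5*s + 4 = (s + 1)*(s + 4)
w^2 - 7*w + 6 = (w - 6)*(w - 1)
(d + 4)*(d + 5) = d^2 + 9*d + 20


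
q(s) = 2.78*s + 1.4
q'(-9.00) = 2.78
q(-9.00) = -23.62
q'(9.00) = 2.78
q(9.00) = 26.42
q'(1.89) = 2.78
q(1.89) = 6.65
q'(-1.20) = 2.78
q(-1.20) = -1.94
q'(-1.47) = 2.78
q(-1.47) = -2.69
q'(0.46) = 2.78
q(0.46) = 2.68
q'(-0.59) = 2.78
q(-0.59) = -0.24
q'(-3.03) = 2.78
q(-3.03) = -7.02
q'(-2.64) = 2.78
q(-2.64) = -5.94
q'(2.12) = 2.78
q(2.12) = 7.29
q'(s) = 2.78000000000000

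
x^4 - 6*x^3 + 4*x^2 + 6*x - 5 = (x - 5)*(x - 1)^2*(x + 1)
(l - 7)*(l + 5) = l^2 - 2*l - 35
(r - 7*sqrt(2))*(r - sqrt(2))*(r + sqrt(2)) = r^3 - 7*sqrt(2)*r^2 - 2*r + 14*sqrt(2)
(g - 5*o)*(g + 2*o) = g^2 - 3*g*o - 10*o^2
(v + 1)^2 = v^2 + 2*v + 1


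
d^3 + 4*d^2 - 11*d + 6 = (d - 1)^2*(d + 6)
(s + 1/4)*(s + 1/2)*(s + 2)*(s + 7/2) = s^4 + 25*s^3/4 + 45*s^2/4 + 95*s/16 + 7/8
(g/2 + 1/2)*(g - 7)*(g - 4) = g^3/2 - 5*g^2 + 17*g/2 + 14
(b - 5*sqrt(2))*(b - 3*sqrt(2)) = b^2 - 8*sqrt(2)*b + 30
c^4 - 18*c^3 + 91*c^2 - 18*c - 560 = (c - 8)*(c - 7)*(c - 5)*(c + 2)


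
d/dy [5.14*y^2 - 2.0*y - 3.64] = 10.28*y - 2.0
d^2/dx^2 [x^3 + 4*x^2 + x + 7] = 6*x + 8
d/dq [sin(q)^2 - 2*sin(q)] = 2*(sin(q) - 1)*cos(q)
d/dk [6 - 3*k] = -3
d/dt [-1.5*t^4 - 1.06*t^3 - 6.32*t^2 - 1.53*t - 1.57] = -6.0*t^3 - 3.18*t^2 - 12.64*t - 1.53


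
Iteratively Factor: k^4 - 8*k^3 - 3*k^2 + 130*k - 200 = (k - 2)*(k^3 - 6*k^2 - 15*k + 100) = (k - 5)*(k - 2)*(k^2 - k - 20) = (k - 5)^2*(k - 2)*(k + 4)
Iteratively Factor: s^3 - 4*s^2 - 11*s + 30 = (s - 2)*(s^2 - 2*s - 15) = (s - 2)*(s + 3)*(s - 5)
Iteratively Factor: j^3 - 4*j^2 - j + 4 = (j - 1)*(j^2 - 3*j - 4) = (j - 4)*(j - 1)*(j + 1)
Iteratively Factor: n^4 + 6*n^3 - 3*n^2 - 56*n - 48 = (n - 3)*(n^3 + 9*n^2 + 24*n + 16) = (n - 3)*(n + 4)*(n^2 + 5*n + 4) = (n - 3)*(n + 4)^2*(n + 1)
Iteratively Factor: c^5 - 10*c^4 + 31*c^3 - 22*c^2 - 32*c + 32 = (c - 4)*(c^4 - 6*c^3 + 7*c^2 + 6*c - 8) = (c - 4)*(c - 2)*(c^3 - 4*c^2 - c + 4) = (c - 4)*(c - 2)*(c - 1)*(c^2 - 3*c - 4) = (c - 4)^2*(c - 2)*(c - 1)*(c + 1)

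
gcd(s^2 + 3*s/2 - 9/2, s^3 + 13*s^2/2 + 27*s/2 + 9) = s + 3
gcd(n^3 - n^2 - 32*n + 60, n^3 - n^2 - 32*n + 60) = n^3 - n^2 - 32*n + 60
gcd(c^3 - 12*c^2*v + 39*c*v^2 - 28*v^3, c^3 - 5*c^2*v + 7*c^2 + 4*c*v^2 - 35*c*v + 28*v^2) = c^2 - 5*c*v + 4*v^2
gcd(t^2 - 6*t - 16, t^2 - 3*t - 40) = t - 8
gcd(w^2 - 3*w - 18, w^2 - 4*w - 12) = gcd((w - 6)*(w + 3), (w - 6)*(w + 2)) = w - 6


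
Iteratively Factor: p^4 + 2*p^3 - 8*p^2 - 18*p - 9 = (p + 1)*(p^3 + p^2 - 9*p - 9) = (p + 1)^2*(p^2 - 9) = (p + 1)^2*(p + 3)*(p - 3)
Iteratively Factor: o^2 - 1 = (o - 1)*(o + 1)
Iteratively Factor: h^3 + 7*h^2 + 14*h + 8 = (h + 2)*(h^2 + 5*h + 4) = (h + 2)*(h + 4)*(h + 1)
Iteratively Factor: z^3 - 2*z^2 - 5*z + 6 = (z - 1)*(z^2 - z - 6) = (z - 3)*(z - 1)*(z + 2)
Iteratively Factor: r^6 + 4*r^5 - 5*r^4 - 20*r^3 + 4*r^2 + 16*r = (r - 2)*(r^5 + 6*r^4 + 7*r^3 - 6*r^2 - 8*r) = (r - 2)*(r + 2)*(r^4 + 4*r^3 - r^2 - 4*r) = (r - 2)*(r - 1)*(r + 2)*(r^3 + 5*r^2 + 4*r) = r*(r - 2)*(r - 1)*(r + 2)*(r^2 + 5*r + 4) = r*(r - 2)*(r - 1)*(r + 1)*(r + 2)*(r + 4)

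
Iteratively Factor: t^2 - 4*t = (t - 4)*(t)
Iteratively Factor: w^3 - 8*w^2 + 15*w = (w)*(w^2 - 8*w + 15) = w*(w - 5)*(w - 3)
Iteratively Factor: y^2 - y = (y - 1)*(y)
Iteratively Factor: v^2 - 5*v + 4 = (v - 4)*(v - 1)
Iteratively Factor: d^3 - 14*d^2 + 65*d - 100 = (d - 4)*(d^2 - 10*d + 25) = (d - 5)*(d - 4)*(d - 5)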